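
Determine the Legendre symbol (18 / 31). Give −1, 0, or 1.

Euler's criterion: (18/31) ≡ 18^15 (mod 31).
18^2 ≡ 14 (mod 31)
18^4 ≡ 10 (mod 31)
18^8 ≡ 7 (mod 31)
18^15 = 18^(8+4+2+1) ≡ 1 (mod 31).
Result is 1, so (18/31) = 1.

1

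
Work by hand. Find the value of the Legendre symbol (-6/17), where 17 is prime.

-1

First reduce: -6 ≡ 11 (mod 17).
Reciprocity: 11 ≡ 3 and 17 ≡ 1 (mod 4), so (11/17) = +(17/11).
Reduce top mod 11: now compute (6/11).
Pull out 2: since 11 ≡ 3 (mod 8), (2/11) = -1.
Reciprocity: 3 ≡ 3 and 11 ≡ 3 (mod 4), so (3/11) = −(11/3).
Reduce top mod 3: now compute (2/3).
Pull out 2: since 3 ≡ 3 (mod 8), (2/3) = -1.
Reached (1/3) = 1. Collecting the sign flips along the way, the symbol is -1.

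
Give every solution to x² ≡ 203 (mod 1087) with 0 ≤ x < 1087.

487, 600

Since 1087 ≡ 3 (mod 4), a square root of 203 is 203^((1087+1)/4) = 203^272 mod 1087.
Repeated squaring: 203^2≡990, 203^4≡713, 203^8≡740, 203^16≡839, 203^32≡632, 203^64≡495, 203^128≡450, 203^256≡318 (mod 1087).
203^272 = 203^(256+16) ≡ 487 (mod 1087).
Check: 487² = 237169 ≡ 203 (mod 1087). The two roots are 487 and 600.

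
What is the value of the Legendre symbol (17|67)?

Euler's criterion: (17/67) ≡ 17^33 (mod 67).
17^2 ≡ 21 (mod 67)
17^4 ≡ 39 (mod 67)
17^8 ≡ 47 (mod 67)
17^16 ≡ 65 (mod 67)
17^32 ≡ 4 (mod 67)
17^33 = 17^(32+1) ≡ 1 (mod 67).
Result is 1, so (17/67) = 1.

1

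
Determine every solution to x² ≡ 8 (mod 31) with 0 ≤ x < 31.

15, 16

Since 31 ≡ 3 (mod 4), a square root of 8 is 8^((31+1)/4) = 8^8 mod 31.
Repeated squaring: 8^2≡2, 8^4≡4, 8^8≡16 (mod 31).
8^8 = 8^(8) ≡ 16 (mod 31).
Check: 16² = 256 ≡ 8 (mod 31). The two roots are 15 and 16.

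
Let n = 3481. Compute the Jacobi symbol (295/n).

Reciprocity: 295 ≡ 3 and 3481 ≡ 1 (mod 4), so (295/3481) = +(3481/295).
Reduce top mod 295: now compute (236/295).
Pull out 2^2: since 295 ≡ 7 (mod 8), (2/295) = +1, so (2/295)^2 = +1.
Reciprocity: 59 ≡ 3 and 295 ≡ 3 (mod 4), so (59/295) = −(295/59).
Reduce top mod 59: now compute (0/59).
Top reduces to 0: gcd > 1, so the symbol is 0.

0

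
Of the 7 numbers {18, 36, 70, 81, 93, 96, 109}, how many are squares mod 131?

(18/131) = -1 → non-residue.
(36/131) = +1 → QR.
(70/131) = -1 → non-residue.
(81/131) = +1 → QR.
(93/131) = -1 → non-residue.
(96/131) = -1 → non-residue.
(109/131) = +1 → QR.
Total quadratic residues among the 7: 3.

3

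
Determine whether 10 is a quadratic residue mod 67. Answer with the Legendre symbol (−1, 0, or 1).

Euler's criterion: (10/67) ≡ 10^33 (mod 67).
10^2 ≡ 33 (mod 67)
10^4 ≡ 17 (mod 67)
10^8 ≡ 21 (mod 67)
10^16 ≡ 39 (mod 67)
10^32 ≡ 47 (mod 67)
10^33 = 10^(32+1) ≡ 1 (mod 67).
Result is 1, so (10/67) = 1.

1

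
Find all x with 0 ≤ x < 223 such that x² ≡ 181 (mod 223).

36, 187

Since 223 ≡ 3 (mod 4), a square root of 181 is 181^((223+1)/4) = 181^56 mod 223.
Repeated squaring: 181^2≡203, 181^4≡177, 181^8≡109, 181^16≡62, 181^32≡53 (mod 223).
181^56 = 181^(32+16+8) ≡ 36 (mod 223).
Check: 36² = 1296 ≡ 181 (mod 223). The two roots are 36 and 187.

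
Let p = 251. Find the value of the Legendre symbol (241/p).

1

Reciprocity: 241 ≡ 1 and 251 ≡ 3 (mod 4), so (241/251) = +(251/241).
Reduce top mod 241: now compute (10/241).
Pull out 2: since 241 ≡ 1 (mod 8), (2/241) = +1.
Reciprocity: 5 ≡ 1 and 241 ≡ 1 (mod 4), so (5/241) = +(241/5).
Reduce top mod 5: now compute (1/5).
Reached (1/5) = 1. Collecting the sign flips along the way, the symbol is +1.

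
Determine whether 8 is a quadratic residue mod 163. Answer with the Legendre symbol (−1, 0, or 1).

Euler's criterion: (8/163) ≡ 8^81 (mod 163).
8^2 ≡ 64 (mod 163)
8^4 ≡ 21 (mod 163)
8^8 ≡ 115 (mod 163)
8^16 ≡ 22 (mod 163)
8^32 ≡ 158 (mod 163)
8^64 ≡ 25 (mod 163)
8^81 = 8^(64+16+1) ≡ 162 (mod 163).
Result is 162 ≡ −1, so (8/163) = −1.

-1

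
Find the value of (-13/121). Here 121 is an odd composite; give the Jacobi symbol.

1

First reduce: -13 ≡ 108 (mod 121).
Pull out 2^2: since 121 ≡ 1 (mod 8), (2/121) = +1, so (2/121)^2 = +1.
Reciprocity: 27 ≡ 3 and 121 ≡ 1 (mod 4), so (27/121) = +(121/27).
Reduce top mod 27: now compute (13/27).
Reciprocity: 13 ≡ 1 and 27 ≡ 3 (mod 4), so (13/27) = +(27/13).
Reduce top mod 13: now compute (1/13).
Reached (1/13) = 1. Collecting the sign flips along the way, the symbol is +1.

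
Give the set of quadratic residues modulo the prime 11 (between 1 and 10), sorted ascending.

1, 3, 4, 5, 9

Square k = 1,…,5 (k and 11−k give the same square):
1²=1, 2²=4, 3²=9, 4²≡5, 5²≡3 (mod 11).
So the quadratic residues mod 11 are {1, 3, 4, 5, 9}.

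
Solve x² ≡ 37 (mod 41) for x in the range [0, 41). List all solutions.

18, 23

41 ≡ 1 (mod 4), so we find a root by search.
Trying successive values, 18² = 324 ≡ 37 (mod 41). The other root is 41 − 18 = 23.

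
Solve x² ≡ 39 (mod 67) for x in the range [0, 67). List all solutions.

Since 67 ≡ 3 (mod 4), a square root of 39 is 39^((67+1)/4) = 39^17 mod 67.
Repeated squaring: 39^2≡47, 39^4≡65, 39^8≡4, 39^16≡16 (mod 67).
39^17 = 39^(16+1) ≡ 21 (mod 67).
Check: 21² = 441 ≡ 39 (mod 67). The two roots are 21 and 46.

21, 46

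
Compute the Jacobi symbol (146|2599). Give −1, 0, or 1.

-1

Pull out 2: since 2599 ≡ 7 (mod 8), (2/2599) = +1.
Reciprocity: 73 ≡ 1 and 2599 ≡ 3 (mod 4), so (73/2599) = +(2599/73).
Reduce top mod 73: now compute (44/73).
Pull out 2^2: since 73 ≡ 1 (mod 8), (2/73) = +1, so (2/73)^2 = +1.
Reciprocity: 11 ≡ 3 and 73 ≡ 1 (mod 4), so (11/73) = +(73/11).
Reduce top mod 11: now compute (7/11).
Reciprocity: 7 ≡ 3 and 11 ≡ 3 (mod 4), so (7/11) = −(11/7).
Reduce top mod 7: now compute (4/7).
Pull out 2^2: since 7 ≡ 7 (mod 8), (2/7) = +1, so (2/7)^2 = +1.
Reached (1/7) = 1. Collecting the sign flips along the way, the symbol is -1.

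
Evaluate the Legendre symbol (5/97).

-1

Euler's criterion: (5/97) ≡ 5^48 (mod 97).
5^2 ≡ 25 (mod 97)
5^4 ≡ 43 (mod 97)
5^8 ≡ 6 (mod 97)
5^16 ≡ 36 (mod 97)
5^32 ≡ 35 (mod 97)
5^48 = 5^(32+16) ≡ 96 (mod 97).
Result is 96 ≡ −1, so (5/97) = −1.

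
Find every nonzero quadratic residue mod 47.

1 2 3 4 6 7 8 9 12 14 16 17 18 21 24 25 27 28 32 34 36 37 42

Square k = 1,…,23 (k and 47−k give the same square):
1²=1, 2²=4, 3²=9, 4²=16, 5²=25, 6²=36, 7²≡2, 8²≡17, 9²≡34, 10²≡6, 11²≡27, 12²≡3, 13²≡28, 14²≡8, 15²≡37, 16²≡21, 17²≡7, 18²≡42, 19²≡32, 20²≡24, 21²≡18, 22²≡14, 23²≡12 (mod 47).
So the quadratic residues mod 47 are {1, 2, 3, 4, 6, 7, 8, 9, 12, 14, 16, 17, 18, 21, 24, 25, 27, 28, 32, 34, 36, 37, 42}.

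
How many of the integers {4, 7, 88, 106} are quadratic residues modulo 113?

(4/113) = +1 → QR.
(7/113) = +1 → QR.
(88/113) = +1 → QR.
(106/113) = +1 → QR.
Total quadratic residues among the 4: 4.

4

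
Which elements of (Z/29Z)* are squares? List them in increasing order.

Square k = 1,…,14 (k and 29−k give the same square):
1²=1, 2²=4, 3²=9, 4²=16, 5²=25, 6²≡7, 7²≡20, 8²≡6, 9²≡23, 10²≡13, 11²≡5, 12²≡28, 13²≡24, 14²≡22 (mod 29).
So the quadratic residues mod 29 are {1, 4, 5, 6, 7, 9, 13, 16, 20, 22, 23, 24, 25, 28}.

1,4,5,6,7,9,13,16,20,22,23,24,25,28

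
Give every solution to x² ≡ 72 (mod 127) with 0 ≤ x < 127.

31, 96

Since 127 ≡ 3 (mod 4), a square root of 72 is 72^((127+1)/4) = 72^32 mod 127.
Repeated squaring: 72^2≡104, 72^4≡21, 72^8≡60, 72^16≡44, 72^32≡31 (mod 127).
72^32 = 72^(32) ≡ 31 (mod 127).
Check: 31² = 961 ≡ 72 (mod 127). The two roots are 31 and 96.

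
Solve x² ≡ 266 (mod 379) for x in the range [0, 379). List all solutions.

Since 379 ≡ 3 (mod 4), a square root of 266 is 266^((379+1)/4) = 266^95 mod 379.
Repeated squaring: 266^2≡262, 266^4≡45, 266^8≡130, 266^16≡224, 266^32≡148, 266^64≡301 (mod 379).
266^95 = 266^(64+16+8+4+2+1) ≡ 347 (mod 379).
Check: 347² = 120409 ≡ 266 (mod 379). The two roots are 32 and 347.

32, 347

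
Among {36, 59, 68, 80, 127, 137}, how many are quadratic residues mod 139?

(36/139) = +1 → QR.
(59/139) = -1 → non-residue.
(68/139) = -1 → non-residue.
(80/139) = +1 → QR.
(127/139) = +1 → QR.
(137/139) = +1 → QR.
Total quadratic residues among the 6: 4.

4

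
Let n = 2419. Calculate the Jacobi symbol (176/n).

Pull out 2^4: since 2419 ≡ 3 (mod 8), (2/2419) = -1, so (2/2419)^4 = +1.
Reciprocity: 11 ≡ 3 and 2419 ≡ 3 (mod 4), so (11/2419) = −(2419/11).
Reduce top mod 11: now compute (10/11).
Pull out 2: since 11 ≡ 3 (mod 8), (2/11) = -1.
Reciprocity: 5 ≡ 1 and 11 ≡ 3 (mod 4), so (5/11) = +(11/5).
Reduce top mod 5: now compute (1/5).
Reached (1/5) = 1. Collecting the sign flips along the way, the symbol is +1.

1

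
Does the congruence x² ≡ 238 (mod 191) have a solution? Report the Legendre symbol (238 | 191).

First reduce: 238 ≡ 47 (mod 191).
Reciprocity: 47 ≡ 3 and 191 ≡ 3 (mod 4), so (47/191) = −(191/47).
Reduce top mod 47: now compute (3/47).
Reciprocity: 3 ≡ 3 and 47 ≡ 3 (mod 4), so (3/47) = −(47/3).
Reduce top mod 3: now compute (2/3).
Pull out 2: since 3 ≡ 3 (mod 8), (2/3) = -1.
Reached (1/3) = 1. Collecting the sign flips along the way, the symbol is -1.

-1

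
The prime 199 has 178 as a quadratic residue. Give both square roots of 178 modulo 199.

Since 199 ≡ 3 (mod 4), a square root of 178 is 178^((199+1)/4) = 178^50 mod 199.
Repeated squaring: 178^2≡43, 178^4≡58, 178^8≡180, 178^16≡162, 178^32≡175 (mod 199).
178^50 = 178^(32+16+2) ≡ 175 (mod 199).
Check: 175² = 30625 ≡ 178 (mod 199). The two roots are 24 and 175.

24, 175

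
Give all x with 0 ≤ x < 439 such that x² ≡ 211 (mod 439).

33, 406

Since 439 ≡ 3 (mod 4), a square root of 211 is 211^((439+1)/4) = 211^110 mod 439.
Repeated squaring: 211^2≡182, 211^4≡199, 211^8≡91, 211^16≡379, 211^32≡88, 211^64≡281 (mod 439).
211^110 = 211^(64+32+8+4+2) ≡ 406 (mod 439).
Check: 406² = 164836 ≡ 211 (mod 439). The two roots are 33 and 406.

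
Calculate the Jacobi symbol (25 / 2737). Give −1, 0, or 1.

1

Reciprocity: 25 ≡ 1 and 2737 ≡ 1 (mod 4), so (25/2737) = +(2737/25).
Reduce top mod 25: now compute (12/25).
Pull out 2^2: since 25 ≡ 1 (mod 8), (2/25) = +1, so (2/25)^2 = +1.
Reciprocity: 3 ≡ 3 and 25 ≡ 1 (mod 4), so (3/25) = +(25/3).
Reduce top mod 3: now compute (1/3).
Reached (1/3) = 1. Collecting the sign flips along the way, the symbol is +1.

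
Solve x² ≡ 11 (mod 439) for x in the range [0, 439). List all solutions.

Since 439 ≡ 3 (mod 4), a square root of 11 is 11^((439+1)/4) = 11^110 mod 439.
Repeated squaring: 11^2≡121, 11^4≡154, 11^8≡10, 11^16≡100, 11^32≡342, 11^64≡190 (mod 439).
11^110 = 11^(64+32+8+4+2) ≡ 315 (mod 439).
Check: 315² = 99225 ≡ 11 (mod 439). The two roots are 124 and 315.

124, 315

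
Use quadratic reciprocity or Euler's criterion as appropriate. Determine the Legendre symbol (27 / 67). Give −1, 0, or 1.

-1

Reciprocity: 27 ≡ 3 and 67 ≡ 3 (mod 4), so (27/67) = −(67/27).
Reduce top mod 27: now compute (13/27).
Reciprocity: 13 ≡ 1 and 27 ≡ 3 (mod 4), so (13/27) = +(27/13).
Reduce top mod 13: now compute (1/13).
Reached (1/13) = 1. Collecting the sign flips along the way, the symbol is -1.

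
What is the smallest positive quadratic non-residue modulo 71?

7

(2/71) = +1, so 2 is a residue.
(3/71) = +1, so 3 is a residue.
(4/71) = +1, so 4 is a residue.
(5/71) = +1, so 5 is a residue.
(6/71) = +1, so 6 is a residue.
(7/71) = −1, so 7 is the smallest positive non-residue mod 71.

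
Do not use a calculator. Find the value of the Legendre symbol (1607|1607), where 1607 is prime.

0

First reduce: 1607 ≡ 0 (mod 1607).
Top reduces to 0: gcd > 1, so the symbol is 0.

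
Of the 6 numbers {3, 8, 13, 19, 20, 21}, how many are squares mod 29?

2

(3/29) = -1 → non-residue.
(8/29) = -1 → non-residue.
(13/29) = +1 → QR.
(19/29) = -1 → non-residue.
(20/29) = +1 → QR.
(21/29) = -1 → non-residue.
Total quadratic residues among the 6: 2.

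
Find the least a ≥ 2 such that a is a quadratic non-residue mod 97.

5

(2/97) = +1, so 2 is a residue.
(3/97) = +1, so 3 is a residue.
(4/97) = +1, so 4 is a residue.
(5/97) = −1, so 5 is the smallest positive non-residue mod 97.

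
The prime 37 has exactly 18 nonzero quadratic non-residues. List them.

Square k = 1,…,18 (k and 37−k give the same square):
1²=1, 2²=4, 3²=9, 4²=16, 5²=25, 6²=36, 7²≡12, 8²≡27, 9²≡7, 10²≡26, 11²≡10, 12²≡33, 13²≡21, 14²≡11, 15²≡3, 16²≡34, 17²≡30, 18²≡28 (mod 37).
The residues are {1, 3, 4, 7, 9, 10, 11, 12, 16, 21, 25, 26, 27, 28, 30, 33, 34, 36}; the non-residues are the remaining 18 nonzero classes.

2,5,6,8,13,14,15,17,18,19,20,22,23,24,29,31,32,35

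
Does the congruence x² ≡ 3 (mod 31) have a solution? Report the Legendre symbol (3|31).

Reciprocity: 3 ≡ 3 and 31 ≡ 3 (mod 4), so (3/31) = −(31/3).
Reduce top mod 3: now compute (1/3).
Reached (1/3) = 1. Collecting the sign flips along the way, the symbol is -1.

-1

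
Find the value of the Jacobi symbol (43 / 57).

Reciprocity: 43 ≡ 3 and 57 ≡ 1 (mod 4), so (43/57) = +(57/43).
Reduce top mod 43: now compute (14/43).
Pull out 2: since 43 ≡ 3 (mod 8), (2/43) = -1.
Reciprocity: 7 ≡ 3 and 43 ≡ 3 (mod 4), so (7/43) = −(43/7).
Reduce top mod 7: now compute (1/7).
Reached (1/7) = 1. Collecting the sign flips along the way, the symbol is +1.

1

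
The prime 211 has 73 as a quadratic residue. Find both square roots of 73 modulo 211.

101, 110

Since 211 ≡ 3 (mod 4), a square root of 73 is 73^((211+1)/4) = 73^53 mod 211.
Repeated squaring: 73^2≡54, 73^4≡173, 73^8≡178, 73^16≡34, 73^32≡101 (mod 211).
73^53 = 73^(32+16+4+1) ≡ 101 (mod 211).
Check: 101² = 10201 ≡ 73 (mod 211). The two roots are 101 and 110.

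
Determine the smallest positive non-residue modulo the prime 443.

(2/443) = −1, so 2 is the smallest positive non-residue mod 443.

2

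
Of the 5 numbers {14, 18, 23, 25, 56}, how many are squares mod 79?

3

(14/79) = -1 → non-residue.
(18/79) = +1 → QR.
(23/79) = +1 → QR.
(25/79) = +1 → QR.
(56/79) = -1 → non-residue.
Total quadratic residues among the 5: 3.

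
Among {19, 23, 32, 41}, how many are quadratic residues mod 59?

(19/59) = +1 → QR.
(23/59) = -1 → non-residue.
(32/59) = -1 → non-residue.
(41/59) = +1 → QR.
Total quadratic residues among the 4: 2.

2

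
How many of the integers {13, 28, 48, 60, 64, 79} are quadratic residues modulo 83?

3

(13/83) = -1 → non-residue.
(28/83) = +1 → QR.
(48/83) = +1 → QR.
(60/83) = -1 → non-residue.
(64/83) = +1 → QR.
(79/83) = -1 → non-residue.
Total quadratic residues among the 6: 3.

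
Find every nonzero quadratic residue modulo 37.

1 3 4 7 9 10 11 12 16 21 25 26 27 28 30 33 34 36

Square k = 1,…,18 (k and 37−k give the same square):
1²=1, 2²=4, 3²=9, 4²=16, 5²=25, 6²=36, 7²≡12, 8²≡27, 9²≡7, 10²≡26, 11²≡10, 12²≡33, 13²≡21, 14²≡11, 15²≡3, 16²≡34, 17²≡30, 18²≡28 (mod 37).
So the quadratic residues mod 37 are {1, 3, 4, 7, 9, 10, 11, 12, 16, 21, 25, 26, 27, 28, 30, 33, 34, 36}.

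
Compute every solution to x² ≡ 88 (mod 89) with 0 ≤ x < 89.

34, 55

89 ≡ 1 (mod 4), so we find a root by search.
Trying successive values, 34² = 1156 ≡ 88 (mod 89). The other root is 89 − 34 = 55.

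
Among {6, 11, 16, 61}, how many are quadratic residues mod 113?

(6/113) = -1 → non-residue.
(11/113) = +1 → QR.
(16/113) = +1 → QR.
(61/113) = +1 → QR.
Total quadratic residues among the 4: 3.

3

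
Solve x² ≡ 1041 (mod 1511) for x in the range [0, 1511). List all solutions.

Since 1511 ≡ 3 (mod 4), a square root of 1041 is 1041^((1511+1)/4) = 1041^378 mod 1511.
Repeated squaring: 1041^2≡294, 1041^4≡309, 1041^8≡288, 1041^16≡1350, 1041^32≡234, 1041^64≡360, 1041^128≡1165, 1041^256≡347 (mod 1511).
1041^378 = 1041^(256+64+32+16+8+2) ≡ 898 (mod 1511).
Check: 898² = 806404 ≡ 1041 (mod 1511). The two roots are 613 and 898.

613, 898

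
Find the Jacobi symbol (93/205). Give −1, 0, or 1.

1

Reciprocity: 93 ≡ 1 and 205 ≡ 1 (mod 4), so (93/205) = +(205/93).
Reduce top mod 93: now compute (19/93).
Reciprocity: 19 ≡ 3 and 93 ≡ 1 (mod 4), so (19/93) = +(93/19).
Reduce top mod 19: now compute (17/19).
Reciprocity: 17 ≡ 1 and 19 ≡ 3 (mod 4), so (17/19) = +(19/17).
Reduce top mod 17: now compute (2/17).
Pull out 2: since 17 ≡ 1 (mod 8), (2/17) = +1.
Reached (1/17) = 1. Collecting the sign flips along the way, the symbol is +1.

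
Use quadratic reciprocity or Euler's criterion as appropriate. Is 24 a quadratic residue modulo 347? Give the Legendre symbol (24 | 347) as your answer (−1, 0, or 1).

-1

Euler's criterion: (24/347) ≡ 24^173 (mod 347).
24^2 ≡ 229 (mod 347)
24^4 ≡ 44 (mod 347)
24^8 ≡ 201 (mod 347)
24^16 ≡ 149 (mod 347)
24^32 ≡ 340 (mod 347)
24^64 ≡ 49 (mod 347)
24^128 ≡ 319 (mod 347)
24^173 = 24^(128+32+8+4+1) ≡ 346 (mod 347).
Result is 346 ≡ −1, so (24/347) = −1.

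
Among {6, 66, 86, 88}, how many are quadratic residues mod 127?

(6/127) = -1 → non-residue.
(66/127) = -1 → non-residue.
(86/127) = -1 → non-residue.
(88/127) = +1 → QR.
Total quadratic residues among the 4: 1.

1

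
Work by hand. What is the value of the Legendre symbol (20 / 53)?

Euler's criterion: (20/53) ≡ 20^26 (mod 53).
20^2 ≡ 29 (mod 53)
20^4 ≡ 46 (mod 53)
20^8 ≡ 49 (mod 53)
20^16 ≡ 16 (mod 53)
20^26 = 20^(16+8+2) ≡ 52 (mod 53).
Result is 52 ≡ −1, so (20/53) = −1.

-1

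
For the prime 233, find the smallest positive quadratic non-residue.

(2/233) = +1, so 2 is a residue.
(3/233) = −1, so 3 is the smallest positive non-residue mod 233.

3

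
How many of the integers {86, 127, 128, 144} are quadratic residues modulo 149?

3

(86/149) = +1 → QR.
(127/149) = +1 → QR.
(128/149) = -1 → non-residue.
(144/149) = +1 → QR.
Total quadratic residues among the 4: 3.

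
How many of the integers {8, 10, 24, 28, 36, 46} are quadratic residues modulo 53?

5

(8/53) = -1 → non-residue.
(10/53) = +1 → QR.
(24/53) = +1 → QR.
(28/53) = +1 → QR.
(36/53) = +1 → QR.
(46/53) = +1 → QR.
Total quadratic residues among the 6: 5.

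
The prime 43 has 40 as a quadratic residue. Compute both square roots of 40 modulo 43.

13, 30

Since 43 ≡ 3 (mod 4), a square root of 40 is 40^((43+1)/4) = 40^11 mod 43.
Repeated squaring: 40^2≡9, 40^4≡38, 40^8≡25 (mod 43).
40^11 = 40^(8+2+1) ≡ 13 (mod 43).
Check: 13² = 169 ≡ 40 (mod 43). The two roots are 13 and 30.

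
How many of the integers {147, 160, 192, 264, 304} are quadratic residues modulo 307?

3

(147/307) = -1 → non-residue.
(160/307) = +1 → QR.
(192/307) = -1 → non-residue.
(264/307) = +1 → QR.
(304/307) = +1 → QR.
Total quadratic residues among the 5: 3.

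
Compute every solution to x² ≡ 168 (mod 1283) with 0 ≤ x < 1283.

386, 897

Since 1283 ≡ 3 (mod 4), a square root of 168 is 168^((1283+1)/4) = 168^321 mod 1283.
Repeated squaring: 168^2≡1281, 168^4≡4, 168^8≡16, 168^16≡256, 168^32≡103, 168^64≡345, 168^128≡989, 168^256≡475 (mod 1283).
168^321 = 168^(256+64+1) ≡ 386 (mod 1283).
Check: 386² = 148996 ≡ 168 (mod 1283). The two roots are 386 and 897.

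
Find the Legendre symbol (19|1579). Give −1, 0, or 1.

Reciprocity: 19 ≡ 3 and 1579 ≡ 3 (mod 4), so (19/1579) = −(1579/19).
Reduce top mod 19: now compute (2/19).
Pull out 2: since 19 ≡ 3 (mod 8), (2/19) = -1.
Reached (1/19) = 1. Collecting the sign flips along the way, the symbol is +1.

1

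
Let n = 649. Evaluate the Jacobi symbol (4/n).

1

Pull out 2^2: since 649 ≡ 1 (mod 8), (2/649) = +1, so (2/649)^2 = +1.
Reached (1/649) = 1. Collecting the sign flips along the way, the symbol is +1.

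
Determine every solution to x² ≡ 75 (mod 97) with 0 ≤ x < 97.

47, 50

97 ≡ 1 (mod 4), so we find a root by search.
Trying successive values, 47² = 2209 ≡ 75 (mod 97). The other root is 97 − 47 = 50.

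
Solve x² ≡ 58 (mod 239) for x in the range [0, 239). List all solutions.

47, 192

Since 239 ≡ 3 (mod 4), a square root of 58 is 58^((239+1)/4) = 58^60 mod 239.
Repeated squaring: 58^2≡18, 58^4≡85, 58^8≡55, 58^16≡157, 58^32≡32 (mod 239).
58^60 = 58^(32+16+8+4) ≡ 192 (mod 239).
Check: 192² = 36864 ≡ 58 (mod 239). The two roots are 47 and 192.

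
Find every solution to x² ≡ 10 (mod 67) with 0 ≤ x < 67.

12, 55

Since 67 ≡ 3 (mod 4), a square root of 10 is 10^((67+1)/4) = 10^17 mod 67.
Repeated squaring: 10^2≡33, 10^4≡17, 10^8≡21, 10^16≡39 (mod 67).
10^17 = 10^(16+1) ≡ 55 (mod 67).
Check: 55² = 3025 ≡ 10 (mod 67). The two roots are 12 and 55.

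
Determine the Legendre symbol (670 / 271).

Euler's criterion: (670/271) ≡ 128^135 (mod 271).
128^2 ≡ 124 (mod 271)
128^4 ≡ 200 (mod 271)
128^8 ≡ 163 (mod 271)
128^16 ≡ 11 (mod 271)
128^32 ≡ 121 (mod 271)
128^64 ≡ 7 (mod 271)
128^128 ≡ 49 (mod 271)
128^135 = 128^(128+4+2+1) ≡ 1 (mod 271).
Result is 1, so (670/271) = 1.

1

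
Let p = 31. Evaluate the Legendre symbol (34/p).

Euler's criterion: (34/31) ≡ 3^15 (mod 31).
3^2 ≡ 9 (mod 31)
3^4 ≡ 19 (mod 31)
3^8 ≡ 20 (mod 31)
3^15 = 3^(8+4+2+1) ≡ 30 (mod 31).
Result is 30 ≡ −1, so (34/31) = −1.

-1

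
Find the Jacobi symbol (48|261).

0

Pull out 2^4: since 261 ≡ 5 (mod 8), (2/261) = -1, so (2/261)^4 = +1.
Reciprocity: 3 ≡ 3 and 261 ≡ 1 (mod 4), so (3/261) = +(261/3).
Reduce top mod 3: now compute (0/3).
Top reduces to 0: gcd > 1, so the symbol is 0.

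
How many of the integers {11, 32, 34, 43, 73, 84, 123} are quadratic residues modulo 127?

5

(11/127) = +1 → QR.
(32/127) = +1 → QR.
(34/127) = +1 → QR.
(43/127) = -1 → non-residue.
(73/127) = +1 → QR.
(84/127) = +1 → QR.
(123/127) = -1 → non-residue.
Total quadratic residues among the 7: 5.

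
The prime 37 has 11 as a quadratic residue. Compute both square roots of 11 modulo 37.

14, 23

37 ≡ 1 (mod 4), so we find a root by search.
Trying successive values, 14² = 196 ≡ 11 (mod 37). The other root is 37 − 14 = 23.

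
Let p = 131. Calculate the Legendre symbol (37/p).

-1

Reciprocity: 37 ≡ 1 and 131 ≡ 3 (mod 4), so (37/131) = +(131/37).
Reduce top mod 37: now compute (20/37).
Pull out 2^2: since 37 ≡ 5 (mod 8), (2/37) = -1, so (2/37)^2 = +1.
Reciprocity: 5 ≡ 1 and 37 ≡ 1 (mod 4), so (5/37) = +(37/5).
Reduce top mod 5: now compute (2/5).
Pull out 2: since 5 ≡ 5 (mod 8), (2/5) = -1.
Reached (1/5) = 1. Collecting the sign flips along the way, the symbol is -1.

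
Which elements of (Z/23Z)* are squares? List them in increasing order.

1,2,3,4,6,8,9,12,13,16,18

Square k = 1,…,11 (k and 23−k give the same square):
1²=1, 2²=4, 3²=9, 4²=16, 5²≡2, 6²≡13, 7²≡3, 8²≡18, 9²≡12, 10²≡8, 11²≡6 (mod 23).
So the quadratic residues mod 23 are {1, 2, 3, 4, 6, 8, 9, 12, 13, 16, 18}.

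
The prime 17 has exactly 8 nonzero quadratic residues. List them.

Square k = 1,…,8 (k and 17−k give the same square):
1²=1, 2²=4, 3²=9, 4²=16, 5²≡8, 6²≡2, 7²≡15, 8²≡13 (mod 17).
So the quadratic residues mod 17 are {1, 2, 4, 8, 9, 13, 15, 16}.

1, 2, 4, 8, 9, 13, 15, 16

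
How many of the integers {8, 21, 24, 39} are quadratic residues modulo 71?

2

(8/71) = +1 → QR.
(21/71) = -1 → non-residue.
(24/71) = +1 → QR.
(39/71) = -1 → non-residue.
Total quadratic residues among the 4: 2.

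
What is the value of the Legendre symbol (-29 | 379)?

Euler's criterion: (-29/379) ≡ 350^189 (mod 379).
350^2 ≡ 83 (mod 379)
350^4 ≡ 67 (mod 379)
350^8 ≡ 320 (mod 379)
350^16 ≡ 70 (mod 379)
350^32 ≡ 352 (mod 379)
350^64 ≡ 350 (mod 379)
350^128 ≡ 83 (mod 379)
350^189 = 350^(128+32+16+8+4+1) ≡ 1 (mod 379).
Result is 1, so (-29/379) = 1.

1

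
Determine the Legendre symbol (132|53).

First reduce: 132 ≡ 26 (mod 53).
Pull out 2: since 53 ≡ 5 (mod 8), (2/53) = -1.
Reciprocity: 13 ≡ 1 and 53 ≡ 1 (mod 4), so (13/53) = +(53/13).
Reduce top mod 13: now compute (1/13).
Reached (1/13) = 1. Collecting the sign flips along the way, the symbol is -1.

-1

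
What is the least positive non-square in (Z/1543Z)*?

3

(2/1543) = +1, so 2 is a residue.
(3/1543) = −1, so 3 is the smallest positive non-residue mod 1543.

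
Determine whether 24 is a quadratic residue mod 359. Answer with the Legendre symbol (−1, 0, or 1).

Euler's criterion: (24/359) ≡ 24^179 (mod 359).
24^2 ≡ 217 (mod 359)
24^4 ≡ 60 (mod 359)
24^8 ≡ 10 (mod 359)
24^16 ≡ 100 (mod 359)
24^32 ≡ 307 (mod 359)
24^64 ≡ 191 (mod 359)
24^128 ≡ 222 (mod 359)
24^179 = 24^(128+32+16+2+1) ≡ 1 (mod 359).
Result is 1, so (24/359) = 1.

1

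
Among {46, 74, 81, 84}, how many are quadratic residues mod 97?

(46/97) = -1 → non-residue.
(74/97) = -1 → non-residue.
(81/97) = +1 → QR.
(84/97) = -1 → non-residue.
Total quadratic residues among the 4: 1.

1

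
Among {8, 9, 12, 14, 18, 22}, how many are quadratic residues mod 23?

4

(8/23) = +1 → QR.
(9/23) = +1 → QR.
(12/23) = +1 → QR.
(14/23) = -1 → non-residue.
(18/23) = +1 → QR.
(22/23) = -1 → non-residue.
Total quadratic residues among the 6: 4.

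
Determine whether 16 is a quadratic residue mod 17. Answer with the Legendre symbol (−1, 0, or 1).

Euler's criterion: (16/17) ≡ 16^8 (mod 17).
16^2 ≡ 1 (mod 17)
16^4 ≡ 1 (mod 17)
16^8 ≡ 1 (mod 17)
16^8 = 16^(8) ≡ 1 (mod 17).
Result is 1, so (16/17) = 1.

1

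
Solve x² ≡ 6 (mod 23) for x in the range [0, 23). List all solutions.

11, 12

Since 23 ≡ 3 (mod 4), a square root of 6 is 6^((23+1)/4) = 6^6 mod 23.
Repeated squaring: 6^2≡13, 6^4≡8 (mod 23).
6^6 = 6^(4+2) ≡ 12 (mod 23).
Check: 12² = 144 ≡ 6 (mod 23). The two roots are 11 and 12.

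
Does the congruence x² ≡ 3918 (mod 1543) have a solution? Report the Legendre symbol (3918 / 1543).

First reduce: 3918 ≡ 832 (mod 1543).
Pull out 2^6: since 1543 ≡ 7 (mod 8), (2/1543) = +1, so (2/1543)^6 = +1.
Reciprocity: 13 ≡ 1 and 1543 ≡ 3 (mod 4), so (13/1543) = +(1543/13).
Reduce top mod 13: now compute (9/13).
Reciprocity: 9 ≡ 1 and 13 ≡ 1 (mod 4), so (9/13) = +(13/9).
Reduce top mod 9: now compute (4/9).
Pull out 2^2: since 9 ≡ 1 (mod 8), (2/9) = +1, so (2/9)^2 = +1.
Reached (1/9) = 1. Collecting the sign flips along the way, the symbol is +1.

1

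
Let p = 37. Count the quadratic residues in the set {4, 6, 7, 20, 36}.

3

(4/37) = +1 → QR.
(6/37) = -1 → non-residue.
(7/37) = +1 → QR.
(20/37) = -1 → non-residue.
(36/37) = +1 → QR.
Total quadratic residues among the 5: 3.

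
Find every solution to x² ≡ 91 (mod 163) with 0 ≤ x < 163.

Since 163 ≡ 3 (mod 4), a square root of 91 is 91^((163+1)/4) = 91^41 mod 163.
Repeated squaring: 91^2≡131, 91^4≡46, 91^8≡160, 91^16≡9, 91^32≡81 (mod 163).
91^41 = 91^(32+8+1) ≡ 55 (mod 163).
Check: 55² = 3025 ≡ 91 (mod 163). The two roots are 55 and 108.

55, 108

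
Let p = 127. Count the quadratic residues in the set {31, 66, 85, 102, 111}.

1

(31/127) = +1 → QR.
(66/127) = -1 → non-residue.
(85/127) = -1 → non-residue.
(102/127) = -1 → non-residue.
(111/127) = -1 → non-residue.
Total quadratic residues among the 5: 1.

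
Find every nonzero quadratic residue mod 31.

Square k = 1,…,15 (k and 31−k give the same square):
1²=1, 2²=4, 3²=9, 4²=16, 5²=25, 6²≡5, 7²≡18, 8²≡2, 9²≡19, 10²≡7, 11²≡28, 12²≡20, 13²≡14, 14²≡10, 15²≡8 (mod 31).
So the quadratic residues mod 31 are {1, 2, 4, 5, 7, 8, 9, 10, 14, 16, 18, 19, 20, 25, 28}.

1,2,4,5,7,8,9,10,14,16,18,19,20,25,28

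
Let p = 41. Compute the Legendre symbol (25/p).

1

Reciprocity: 25 ≡ 1 and 41 ≡ 1 (mod 4), so (25/41) = +(41/25).
Reduce top mod 25: now compute (16/25).
Pull out 2^4: since 25 ≡ 1 (mod 8), (2/25) = +1, so (2/25)^4 = +1.
Reached (1/25) = 1. Collecting the sign flips along the way, the symbol is +1.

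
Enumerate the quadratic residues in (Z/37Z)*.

1 3 4 7 9 10 11 12 16 21 25 26 27 28 30 33 34 36

Square k = 1,…,18 (k and 37−k give the same square):
1²=1, 2²=4, 3²=9, 4²=16, 5²=25, 6²=36, 7²≡12, 8²≡27, 9²≡7, 10²≡26, 11²≡10, 12²≡33, 13²≡21, 14²≡11, 15²≡3, 16²≡34, 17²≡30, 18²≡28 (mod 37).
So the quadratic residues mod 37 are {1, 3, 4, 7, 9, 10, 11, 12, 16, 21, 25, 26, 27, 28, 30, 33, 34, 36}.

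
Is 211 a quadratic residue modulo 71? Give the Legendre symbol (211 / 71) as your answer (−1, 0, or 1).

First reduce: 211 ≡ 69 (mod 71).
Reciprocity: 69 ≡ 1 and 71 ≡ 3 (mod 4), so (69/71) = +(71/69).
Reduce top mod 69: now compute (2/69).
Pull out 2: since 69 ≡ 5 (mod 8), (2/69) = -1.
Reached (1/69) = 1. Collecting the sign flips along the way, the symbol is -1.

-1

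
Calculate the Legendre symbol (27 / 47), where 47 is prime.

1

Reciprocity: 27 ≡ 3 and 47 ≡ 3 (mod 4), so (27/47) = −(47/27).
Reduce top mod 27: now compute (20/27).
Pull out 2^2: since 27 ≡ 3 (mod 8), (2/27) = -1, so (2/27)^2 = +1.
Reciprocity: 5 ≡ 1 and 27 ≡ 3 (mod 4), so (5/27) = +(27/5).
Reduce top mod 5: now compute (2/5).
Pull out 2: since 5 ≡ 5 (mod 8), (2/5) = -1.
Reached (1/5) = 1. Collecting the sign flips along the way, the symbol is +1.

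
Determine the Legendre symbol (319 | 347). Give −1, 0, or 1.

1

Euler's criterion: (319/347) ≡ 319^173 (mod 347).
319^2 ≡ 90 (mod 347)
319^4 ≡ 119 (mod 347)
319^8 ≡ 281 (mod 347)
319^16 ≡ 192 (mod 347)
319^32 ≡ 82 (mod 347)
319^64 ≡ 131 (mod 347)
319^128 ≡ 158 (mod 347)
319^173 = 319^(128+32+8+4+1) ≡ 1 (mod 347).
Result is 1, so (319/347) = 1.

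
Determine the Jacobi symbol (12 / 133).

Pull out 2^2: since 133 ≡ 5 (mod 8), (2/133) = -1, so (2/133)^2 = +1.
Reciprocity: 3 ≡ 3 and 133 ≡ 1 (mod 4), so (3/133) = +(133/3).
Reduce top mod 3: now compute (1/3).
Reached (1/3) = 1. Collecting the sign flips along the way, the symbol is +1.

1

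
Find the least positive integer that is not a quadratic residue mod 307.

(2/307) = −1, so 2 is the smallest positive non-residue mod 307.

2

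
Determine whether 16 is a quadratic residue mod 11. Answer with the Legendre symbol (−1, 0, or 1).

Euler's criterion: (16/11) ≡ 5^5 (mod 11).
5^2 ≡ 3 (mod 11)
5^4 ≡ 9 (mod 11)
5^5 = 5^(4+1) ≡ 1 (mod 11).
Result is 1, so (16/11) = 1.

1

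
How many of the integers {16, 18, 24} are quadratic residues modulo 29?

(16/29) = +1 → QR.
(18/29) = -1 → non-residue.
(24/29) = +1 → QR.
Total quadratic residues among the 3: 2.

2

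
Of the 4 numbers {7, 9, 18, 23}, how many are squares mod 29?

3

(7/29) = +1 → QR.
(9/29) = +1 → QR.
(18/29) = -1 → non-residue.
(23/29) = +1 → QR.
Total quadratic residues among the 4: 3.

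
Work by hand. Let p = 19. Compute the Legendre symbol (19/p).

First reduce: 19 ≡ 0 (mod 19).
Top reduces to 0: gcd > 1, so the symbol is 0.

0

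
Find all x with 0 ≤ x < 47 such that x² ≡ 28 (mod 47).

Since 47 ≡ 3 (mod 4), a square root of 28 is 28^((47+1)/4) = 28^12 mod 47.
Repeated squaring: 28^2≡32, 28^4≡37, 28^8≡6 (mod 47).
28^12 = 28^(8+4) ≡ 34 (mod 47).
Check: 34² = 1156 ≡ 28 (mod 47). The two roots are 13 and 34.

13, 34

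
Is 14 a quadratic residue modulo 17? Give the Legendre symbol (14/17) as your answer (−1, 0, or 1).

Euler's criterion: (14/17) ≡ 14^8 (mod 17).
14^2 ≡ 9 (mod 17)
14^4 ≡ 13 (mod 17)
14^8 ≡ 16 (mod 17)
14^8 = 14^(8) ≡ 16 (mod 17).
Result is 16 ≡ −1, so (14/17) = −1.

-1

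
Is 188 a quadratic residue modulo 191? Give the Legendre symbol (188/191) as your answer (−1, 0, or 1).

-1

Pull out 2^2: since 191 ≡ 7 (mod 8), (2/191) = +1, so (2/191)^2 = +1.
Reciprocity: 47 ≡ 3 and 191 ≡ 3 (mod 4), so (47/191) = −(191/47).
Reduce top mod 47: now compute (3/47).
Reciprocity: 3 ≡ 3 and 47 ≡ 3 (mod 4), so (3/47) = −(47/3).
Reduce top mod 3: now compute (2/3).
Pull out 2: since 3 ≡ 3 (mod 8), (2/3) = -1.
Reached (1/3) = 1. Collecting the sign flips along the way, the symbol is -1.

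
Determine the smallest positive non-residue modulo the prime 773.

2

(2/773) = −1, so 2 is the smallest positive non-residue mod 773.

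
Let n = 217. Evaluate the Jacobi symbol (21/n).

0

Reciprocity: 21 ≡ 1 and 217 ≡ 1 (mod 4), so (21/217) = +(217/21).
Reduce top mod 21: now compute (7/21).
Reciprocity: 7 ≡ 3 and 21 ≡ 1 (mod 4), so (7/21) = +(21/7).
Reduce top mod 7: now compute (0/7).
Top reduces to 0: gcd > 1, so the symbol is 0.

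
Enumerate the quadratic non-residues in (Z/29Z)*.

2, 3, 8, 10, 11, 12, 14, 15, 17, 18, 19, 21, 26, 27

Square k = 1,…,14 (k and 29−k give the same square):
1²=1, 2²=4, 3²=9, 4²=16, 5²=25, 6²≡7, 7²≡20, 8²≡6, 9²≡23, 10²≡13, 11²≡5, 12²≡28, 13²≡24, 14²≡22 (mod 29).
The residues are {1, 4, 5, 6, 7, 9, 13, 16, 20, 22, 23, 24, 25, 28}; the non-residues are the remaining 14 nonzero classes.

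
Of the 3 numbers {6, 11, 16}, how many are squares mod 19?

(6/19) = +1 → QR.
(11/19) = +1 → QR.
(16/19) = +1 → QR.
Total quadratic residues among the 3: 3.

3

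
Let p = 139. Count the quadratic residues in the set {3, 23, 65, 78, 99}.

(3/139) = -1 → non-residue.
(23/139) = -1 → non-residue.
(65/139) = +1 → QR.
(78/139) = +1 → QR.
(99/139) = +1 → QR.
Total quadratic residues among the 5: 3.

3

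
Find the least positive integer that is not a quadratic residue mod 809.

(2/809) = +1, so 2 is a residue.
(3/809) = −1, so 3 is the smallest positive non-residue mod 809.

3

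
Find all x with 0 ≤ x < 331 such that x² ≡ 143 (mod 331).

102, 229

Since 331 ≡ 3 (mod 4), a square root of 143 is 143^((331+1)/4) = 143^83 mod 331.
Repeated squaring: 143^2≡258, 143^4≡33, 143^8≡96, 143^16≡279, 143^32≡56, 143^64≡157 (mod 331).
143^83 = 143^(64+16+2+1) ≡ 102 (mod 331).
Check: 102² = 10404 ≡ 143 (mod 331). The two roots are 102 and 229.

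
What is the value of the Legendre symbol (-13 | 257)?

1

First reduce: -13 ≡ 244 (mod 257).
Pull out 2^2: since 257 ≡ 1 (mod 8), (2/257) = +1, so (2/257)^2 = +1.
Reciprocity: 61 ≡ 1 and 257 ≡ 1 (mod 4), so (61/257) = +(257/61).
Reduce top mod 61: now compute (13/61).
Reciprocity: 13 ≡ 1 and 61 ≡ 1 (mod 4), so (13/61) = +(61/13).
Reduce top mod 13: now compute (9/13).
Reciprocity: 9 ≡ 1 and 13 ≡ 1 (mod 4), so (9/13) = +(13/9).
Reduce top mod 9: now compute (4/9).
Pull out 2^2: since 9 ≡ 1 (mod 8), (2/9) = +1, so (2/9)^2 = +1.
Reached (1/9) = 1. Collecting the sign flips along the way, the symbol is +1.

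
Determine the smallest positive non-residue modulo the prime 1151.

13

(2/1151) = +1, so 2 is a residue.
(3/1151) = +1, so 3 is a residue.
(4/1151) = +1, so 4 is a residue.
(5/1151) = +1, so 5 is a residue.
(6/1151) = +1, so 6 is a residue.
(7/1151) = +1, so 7 is a residue.
(8/1151) = +1, so 8 is a residue.
(9/1151) = +1, so 9 is a residue.
(10/1151) = +1, so 10 is a residue.
(11/1151) = +1, so 11 is a residue.
(12/1151) = +1, so 12 is a residue.
(13/1151) = −1, so 13 is the smallest positive non-residue mod 1151.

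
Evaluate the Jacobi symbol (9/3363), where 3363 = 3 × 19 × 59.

Reciprocity: 9 ≡ 1 and 3363 ≡ 3 (mod 4), so (9/3363) = +(3363/9).
Reduce top mod 9: now compute (6/9).
Pull out 2: since 9 ≡ 1 (mod 8), (2/9) = +1.
Reciprocity: 3 ≡ 3 and 9 ≡ 1 (mod 4), so (3/9) = +(9/3).
Reduce top mod 3: now compute (0/3).
Top reduces to 0: gcd > 1, so the symbol is 0.

0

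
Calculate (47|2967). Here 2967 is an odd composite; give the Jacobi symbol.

-1

Reciprocity: 47 ≡ 3 and 2967 ≡ 3 (mod 4), so (47/2967) = −(2967/47).
Reduce top mod 47: now compute (6/47).
Pull out 2: since 47 ≡ 7 (mod 8), (2/47) = +1.
Reciprocity: 3 ≡ 3 and 47 ≡ 3 (mod 4), so (3/47) = −(47/3).
Reduce top mod 3: now compute (2/3).
Pull out 2: since 3 ≡ 3 (mod 8), (2/3) = -1.
Reached (1/3) = 1. Collecting the sign flips along the way, the symbol is -1.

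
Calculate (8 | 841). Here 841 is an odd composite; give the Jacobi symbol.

Pull out 2^3: since 841 ≡ 1 (mod 8), (2/841) = +1, so (2/841)^3 = +1.
Reached (1/841) = 1. Collecting the sign flips along the way, the symbol is +1.

1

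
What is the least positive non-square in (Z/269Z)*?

2

(2/269) = −1, so 2 is the smallest positive non-residue mod 269.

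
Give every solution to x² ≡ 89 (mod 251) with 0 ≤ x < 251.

66, 185

Since 251 ≡ 3 (mod 4), a square root of 89 is 89^((251+1)/4) = 89^63 mod 251.
Repeated squaring: 89^2≡140, 89^4≡22, 89^8≡233, 89^16≡73, 89^32≡58 (mod 251).
89^63 = 89^(32+16+8+4+2+1) ≡ 66 (mod 251).
Check: 66² = 4356 ≡ 89 (mod 251). The two roots are 66 and 185.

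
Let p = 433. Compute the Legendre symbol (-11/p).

1

First reduce: -11 ≡ 422 (mod 433).
Pull out 2: since 433 ≡ 1 (mod 8), (2/433) = +1.
Reciprocity: 211 ≡ 3 and 433 ≡ 1 (mod 4), so (211/433) = +(433/211).
Reduce top mod 211: now compute (11/211).
Reciprocity: 11 ≡ 3 and 211 ≡ 3 (mod 4), so (11/211) = −(211/11).
Reduce top mod 11: now compute (2/11).
Pull out 2: since 11 ≡ 3 (mod 8), (2/11) = -1.
Reached (1/11) = 1. Collecting the sign flips along the way, the symbol is +1.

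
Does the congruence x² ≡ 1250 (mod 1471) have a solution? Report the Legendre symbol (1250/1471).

1

Pull out 2: since 1471 ≡ 7 (mod 8), (2/1471) = +1.
Reciprocity: 625 ≡ 1 and 1471 ≡ 3 (mod 4), so (625/1471) = +(1471/625).
Reduce top mod 625: now compute (221/625).
Reciprocity: 221 ≡ 1 and 625 ≡ 1 (mod 4), so (221/625) = +(625/221).
Reduce top mod 221: now compute (183/221).
Reciprocity: 183 ≡ 3 and 221 ≡ 1 (mod 4), so (183/221) = +(221/183).
Reduce top mod 183: now compute (38/183).
Pull out 2: since 183 ≡ 7 (mod 8), (2/183) = +1.
Reciprocity: 19 ≡ 3 and 183 ≡ 3 (mod 4), so (19/183) = −(183/19).
Reduce top mod 19: now compute (12/19).
Pull out 2^2: since 19 ≡ 3 (mod 8), (2/19) = -1, so (2/19)^2 = +1.
Reciprocity: 3 ≡ 3 and 19 ≡ 3 (mod 4), so (3/19) = −(19/3).
Reduce top mod 3: now compute (1/3).
Reached (1/3) = 1. Collecting the sign flips along the way, the symbol is +1.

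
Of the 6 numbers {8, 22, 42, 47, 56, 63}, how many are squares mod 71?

(8/71) = +1 → QR.
(22/71) = -1 → non-residue.
(42/71) = -1 → non-residue.
(47/71) = -1 → non-residue.
(56/71) = -1 → non-residue.
(63/71) = -1 → non-residue.
Total quadratic residues among the 6: 1.

1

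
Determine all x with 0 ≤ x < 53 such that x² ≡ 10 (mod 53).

53 ≡ 1 (mod 4), so we find a root by search.
Trying successive values, 13² = 169 ≡ 10 (mod 53). The other root is 53 − 13 = 40.

13, 40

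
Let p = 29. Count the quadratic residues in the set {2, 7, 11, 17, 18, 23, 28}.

3

(2/29) = -1 → non-residue.
(7/29) = +1 → QR.
(11/29) = -1 → non-residue.
(17/29) = -1 → non-residue.
(18/29) = -1 → non-residue.
(23/29) = +1 → QR.
(28/29) = +1 → QR.
Total quadratic residues among the 7: 3.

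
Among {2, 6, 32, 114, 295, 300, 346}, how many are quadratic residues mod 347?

2

(2/347) = -1 → non-residue.
(6/347) = -1 → non-residue.
(32/347) = -1 → non-residue.
(114/347) = +1 → QR.
(295/347) = -1 → non-residue.
(300/347) = +1 → QR.
(346/347) = -1 → non-residue.
Total quadratic residues among the 7: 2.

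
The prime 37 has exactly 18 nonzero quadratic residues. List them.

Square k = 1,…,18 (k and 37−k give the same square):
1²=1, 2²=4, 3²=9, 4²=16, 5²=25, 6²=36, 7²≡12, 8²≡27, 9²≡7, 10²≡26, 11²≡10, 12²≡33, 13²≡21, 14²≡11, 15²≡3, 16²≡34, 17²≡30, 18²≡28 (mod 37).
So the quadratic residues mod 37 are {1, 3, 4, 7, 9, 10, 11, 12, 16, 21, 25, 26, 27, 28, 30, 33, 34, 36}.

1,3,4,7,9,10,11,12,16,21,25,26,27,28,30,33,34,36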